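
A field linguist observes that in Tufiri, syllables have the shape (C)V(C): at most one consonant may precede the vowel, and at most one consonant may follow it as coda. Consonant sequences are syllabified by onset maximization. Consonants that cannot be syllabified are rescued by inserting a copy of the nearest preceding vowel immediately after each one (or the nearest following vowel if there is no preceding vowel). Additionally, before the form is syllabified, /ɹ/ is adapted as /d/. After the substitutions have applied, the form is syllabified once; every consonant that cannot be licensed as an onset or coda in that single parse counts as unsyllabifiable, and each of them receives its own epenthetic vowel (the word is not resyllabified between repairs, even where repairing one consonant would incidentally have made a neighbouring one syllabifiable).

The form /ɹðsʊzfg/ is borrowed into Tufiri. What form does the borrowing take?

dʊðʊsʊzfʊgʊ

Substitution: /ɹ/ → /d/, giving /dðsʊzfg/.
The consonants /d/, /ð/, /f/, /g/ cannot be parsed into a legal (C)V(C) syllable (at most one coda consonant is licensed; onsets are limited to one consonant).
Epenthesis after each stranded consonant: /d/ → /dʊ/, /ð/ → /ðʊ/, /f/ → /fʊ/, /g/ → /gʊ/.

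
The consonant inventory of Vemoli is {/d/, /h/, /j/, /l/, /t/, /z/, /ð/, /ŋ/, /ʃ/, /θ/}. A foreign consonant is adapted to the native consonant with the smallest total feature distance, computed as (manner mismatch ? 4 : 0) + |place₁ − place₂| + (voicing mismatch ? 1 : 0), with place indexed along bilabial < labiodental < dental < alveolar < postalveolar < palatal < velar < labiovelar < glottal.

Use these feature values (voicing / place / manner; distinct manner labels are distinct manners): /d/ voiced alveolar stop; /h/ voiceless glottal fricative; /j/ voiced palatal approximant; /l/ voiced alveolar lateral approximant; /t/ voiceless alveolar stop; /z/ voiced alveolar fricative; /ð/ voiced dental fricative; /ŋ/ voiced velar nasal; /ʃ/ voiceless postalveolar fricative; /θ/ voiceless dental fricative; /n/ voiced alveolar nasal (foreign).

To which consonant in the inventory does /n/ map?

ŋ

/ŋ/ is closest: same manner (nasal), place distance 3 (alveolar→velar), same voicing; total 3. Next closest is /d/ at distance 4.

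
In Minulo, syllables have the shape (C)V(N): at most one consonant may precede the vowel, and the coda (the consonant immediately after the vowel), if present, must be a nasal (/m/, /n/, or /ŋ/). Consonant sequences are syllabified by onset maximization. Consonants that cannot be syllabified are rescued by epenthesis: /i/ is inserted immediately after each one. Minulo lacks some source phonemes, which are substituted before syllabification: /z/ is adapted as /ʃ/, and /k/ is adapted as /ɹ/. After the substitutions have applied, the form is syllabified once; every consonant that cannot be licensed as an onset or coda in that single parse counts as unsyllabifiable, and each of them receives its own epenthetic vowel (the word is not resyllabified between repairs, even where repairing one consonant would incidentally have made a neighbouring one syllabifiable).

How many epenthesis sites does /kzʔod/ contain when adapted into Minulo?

3

After substitution the input is /ɹʃʔod/.
The unsyllabifiable consonants are /ɹ/, /ʃ/, /d/; each receives one epenthetic vowel.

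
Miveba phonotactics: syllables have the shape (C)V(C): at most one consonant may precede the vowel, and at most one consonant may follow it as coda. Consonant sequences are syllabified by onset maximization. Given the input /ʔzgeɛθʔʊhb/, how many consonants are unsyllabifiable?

The consonants /ʔ/, /z/, /b/ cannot be parsed into a legal (C)V(C) syllable (at most one coda consonant is licensed; onsets are limited to one consonant).

3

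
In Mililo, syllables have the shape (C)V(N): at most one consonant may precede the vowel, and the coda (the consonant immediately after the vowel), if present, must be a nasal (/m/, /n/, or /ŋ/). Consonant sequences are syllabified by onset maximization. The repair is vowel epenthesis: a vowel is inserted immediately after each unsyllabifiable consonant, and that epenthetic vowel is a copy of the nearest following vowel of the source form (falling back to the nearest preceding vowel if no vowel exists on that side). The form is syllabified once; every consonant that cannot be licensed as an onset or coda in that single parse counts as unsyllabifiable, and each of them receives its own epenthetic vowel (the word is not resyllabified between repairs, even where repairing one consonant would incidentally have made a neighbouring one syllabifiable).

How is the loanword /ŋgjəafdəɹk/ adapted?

Syllabifying with onset maximization leaves /ŋ/, /g/, /f/, /ɹ/, /k/ stranded (only a nasal (/m/, /n/, or /ŋ/) is licensed in coda position; onsets are limited to one consonant).
Each unlicensed consonant becomes the onset of a new syllable: /ŋ/ → /ŋə/, /g/ → /gə/, /f/ → /fə/, /ɹ/ → /ɹə/, /k/ → /kə/.

ŋəgəjəafədəɹəkə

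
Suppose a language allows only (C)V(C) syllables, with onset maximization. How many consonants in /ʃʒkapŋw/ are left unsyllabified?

4

Syllabifying with onset maximization leaves /ʃ/, /ʒ/, /ŋ/, /w/ stranded (at most one coda consonant is licensed; onsets are limited to one consonant).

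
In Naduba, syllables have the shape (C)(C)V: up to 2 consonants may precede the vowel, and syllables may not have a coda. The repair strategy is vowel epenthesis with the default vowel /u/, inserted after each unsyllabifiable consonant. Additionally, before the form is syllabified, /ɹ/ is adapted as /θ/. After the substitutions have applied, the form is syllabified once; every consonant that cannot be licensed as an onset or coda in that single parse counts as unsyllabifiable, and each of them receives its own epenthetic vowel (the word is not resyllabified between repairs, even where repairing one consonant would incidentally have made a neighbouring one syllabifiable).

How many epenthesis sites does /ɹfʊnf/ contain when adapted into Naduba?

After substitution the input is /θfʊnf/.
The unsyllabifiable consonants are /n/, /f/; each receives one epenthetic vowel.

2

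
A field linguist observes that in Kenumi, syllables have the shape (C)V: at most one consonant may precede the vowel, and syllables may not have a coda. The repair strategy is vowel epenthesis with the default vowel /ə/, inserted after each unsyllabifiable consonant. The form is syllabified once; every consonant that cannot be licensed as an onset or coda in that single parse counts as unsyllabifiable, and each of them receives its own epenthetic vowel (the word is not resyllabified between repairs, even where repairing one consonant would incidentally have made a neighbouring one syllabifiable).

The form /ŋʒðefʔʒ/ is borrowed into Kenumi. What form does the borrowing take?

The consonants /ŋ/, /ʒ/, /f/, /ʔ/, /ʒ/ cannot be parsed into a legal (C)V syllable (no codas are permitted; onsets are limited to one consonant).
Inserting the epenthetic vowel yields /ŋ/ → /ŋə/, /ʒ/ → /ʒə/, /f/ → /fə/, /ʔ/ → /ʔə/, /ʒ/ → /ʒə/.

ŋəʒəðefəʔəʒə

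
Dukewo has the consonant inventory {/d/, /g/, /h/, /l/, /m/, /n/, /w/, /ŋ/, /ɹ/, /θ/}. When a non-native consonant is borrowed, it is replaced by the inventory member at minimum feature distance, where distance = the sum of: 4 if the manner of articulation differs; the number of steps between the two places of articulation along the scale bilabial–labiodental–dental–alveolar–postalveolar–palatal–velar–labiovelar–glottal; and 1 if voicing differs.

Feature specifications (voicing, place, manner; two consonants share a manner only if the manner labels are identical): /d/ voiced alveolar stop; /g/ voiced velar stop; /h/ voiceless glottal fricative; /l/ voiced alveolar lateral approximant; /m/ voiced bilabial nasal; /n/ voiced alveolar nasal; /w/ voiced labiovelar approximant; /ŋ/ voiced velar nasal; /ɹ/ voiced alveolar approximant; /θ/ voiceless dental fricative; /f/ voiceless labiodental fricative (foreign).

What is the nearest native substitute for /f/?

θ

/θ/ is closest: same manner (fricative), place distance 1 (labiodental→dental), same voicing; total 1. Next closest is /m/ at distance 6.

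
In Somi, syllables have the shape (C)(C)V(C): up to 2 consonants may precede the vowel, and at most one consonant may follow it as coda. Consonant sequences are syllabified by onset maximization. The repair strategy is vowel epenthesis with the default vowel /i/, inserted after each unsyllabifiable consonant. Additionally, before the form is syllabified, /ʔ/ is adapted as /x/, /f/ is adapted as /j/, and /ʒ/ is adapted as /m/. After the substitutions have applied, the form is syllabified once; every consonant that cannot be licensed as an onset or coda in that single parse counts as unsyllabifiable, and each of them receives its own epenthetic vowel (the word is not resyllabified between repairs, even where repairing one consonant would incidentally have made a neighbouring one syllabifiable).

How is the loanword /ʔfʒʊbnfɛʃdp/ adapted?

Substitution: /ʔ/ → /x/, /f/ → /j/, /ʒ/ → /m/, giving /xjmʊbnjɛʃdp/.
Under (C)(C)V(C), the unsyllabifiable consonants are /x/, /d/, /p/ (at most one coda consonant is licensed; onsets may contain at most 2 consonants).
Each unlicensed consonant becomes the onset of a new syllable: /x/ → /xi/, /d/ → /di/, /p/ → /pi/.

xijmʊbnjɛʃdipi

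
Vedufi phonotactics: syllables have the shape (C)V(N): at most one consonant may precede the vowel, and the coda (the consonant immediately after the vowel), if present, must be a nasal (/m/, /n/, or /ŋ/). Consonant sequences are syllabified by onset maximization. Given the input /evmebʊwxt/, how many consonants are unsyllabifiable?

Syllabifying with onset maximization leaves /v/, /w/, /x/, /t/ stranded (only a nasal (/m/, /n/, or /ŋ/) is licensed in coda position; onsets are limited to one consonant).

4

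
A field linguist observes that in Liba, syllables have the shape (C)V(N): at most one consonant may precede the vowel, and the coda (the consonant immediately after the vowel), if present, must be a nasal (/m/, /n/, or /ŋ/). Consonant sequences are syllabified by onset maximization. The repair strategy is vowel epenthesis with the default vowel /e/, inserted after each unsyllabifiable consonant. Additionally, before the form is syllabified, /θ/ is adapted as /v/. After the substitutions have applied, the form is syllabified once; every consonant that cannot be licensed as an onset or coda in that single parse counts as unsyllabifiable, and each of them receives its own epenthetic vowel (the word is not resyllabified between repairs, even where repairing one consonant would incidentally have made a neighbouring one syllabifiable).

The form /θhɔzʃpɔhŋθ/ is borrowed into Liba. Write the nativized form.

Substitution: /θ/ → /v/, giving /vhɔzʃpɔhŋv/.
Syllabifying with onset maximization leaves /v/, /z/, /ʃ/, /h/, /ŋ/, /v/ stranded (only a nasal (/m/, /n/, or /ŋ/) is licensed in coda position; onsets are limited to one consonant).
Each unlicensed consonant becomes the onset of a new syllable: /v/ → /ve/, /z/ → /ze/, /ʃ/ → /ʃe/, /h/ → /he/, /ŋ/ → /ŋe/, /v/ → /ve/.

vehɔzeʃepɔheŋeve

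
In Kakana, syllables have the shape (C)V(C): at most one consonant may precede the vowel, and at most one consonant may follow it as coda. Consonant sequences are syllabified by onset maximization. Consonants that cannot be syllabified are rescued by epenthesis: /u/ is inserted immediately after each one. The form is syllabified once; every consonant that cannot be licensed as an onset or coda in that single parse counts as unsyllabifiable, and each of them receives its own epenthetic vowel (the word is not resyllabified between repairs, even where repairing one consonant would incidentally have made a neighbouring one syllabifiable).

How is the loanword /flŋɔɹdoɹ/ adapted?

fuluŋɔɹdoɹ

Syllabifying with onset maximization leaves /f/, /l/ stranded (at most one coda consonant is licensed; onsets are limited to one consonant).
Inserting the epenthetic vowel yields /f/ → /fu/, /l/ → /lu/.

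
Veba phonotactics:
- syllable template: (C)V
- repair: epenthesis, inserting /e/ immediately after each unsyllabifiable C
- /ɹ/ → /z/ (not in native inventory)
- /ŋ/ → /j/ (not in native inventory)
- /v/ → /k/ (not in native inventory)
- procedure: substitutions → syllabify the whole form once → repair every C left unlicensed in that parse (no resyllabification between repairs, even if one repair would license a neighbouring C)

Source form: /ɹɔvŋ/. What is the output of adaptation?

Substitution: /ɹ/ → /z/, /v/ → /k/, /ŋ/ → /j/, giving /zɔkj/.
Syllabifying with onset maximization leaves /k/, /j/ stranded (no codas are permitted; onsets are limited to one consonant).
Epenthesis after each stranded consonant: /k/ → /ke/, /j/ → /je/.

zɔkeje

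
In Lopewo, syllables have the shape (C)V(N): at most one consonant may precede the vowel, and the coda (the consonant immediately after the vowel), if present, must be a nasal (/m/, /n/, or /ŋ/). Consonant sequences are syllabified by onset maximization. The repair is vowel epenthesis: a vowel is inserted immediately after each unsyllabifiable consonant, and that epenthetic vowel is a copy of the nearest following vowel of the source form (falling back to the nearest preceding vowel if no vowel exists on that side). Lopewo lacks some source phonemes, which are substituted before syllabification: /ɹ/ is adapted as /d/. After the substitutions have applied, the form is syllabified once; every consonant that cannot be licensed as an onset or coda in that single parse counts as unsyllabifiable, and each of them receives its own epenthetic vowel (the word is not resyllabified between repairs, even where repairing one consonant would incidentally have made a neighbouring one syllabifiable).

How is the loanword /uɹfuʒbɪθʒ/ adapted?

udufuʒɪbɪθɪʒɪ

Substitution: /ɹ/ → /d/, giving /udfuʒbɪθʒ/.
Under (C)V(N), the unsyllabifiable consonants are /d/, /ʒ/, /θ/, /ʒ/ (only a nasal (/m/, /n/, or /ŋ/) is licensed in coda position; onsets are limited to one consonant).
Epenthesis after each stranded consonant: /d/ → /du/, /ʒ/ → /ʒɪ/, /θ/ → /θɪ/, /ʒ/ → /ʒɪ/.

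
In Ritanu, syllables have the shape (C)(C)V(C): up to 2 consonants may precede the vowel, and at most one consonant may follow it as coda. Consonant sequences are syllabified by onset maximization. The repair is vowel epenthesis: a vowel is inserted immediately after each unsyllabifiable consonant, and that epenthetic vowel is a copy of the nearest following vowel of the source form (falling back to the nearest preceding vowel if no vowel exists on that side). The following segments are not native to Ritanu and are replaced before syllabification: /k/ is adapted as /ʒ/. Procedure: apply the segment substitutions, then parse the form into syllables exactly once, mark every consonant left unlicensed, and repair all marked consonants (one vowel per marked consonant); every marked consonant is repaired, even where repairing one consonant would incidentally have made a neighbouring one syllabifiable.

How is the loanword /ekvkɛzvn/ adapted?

Substitution: /k/ → /ʒ/, giving /eʒvʒɛzvn/.
Syllabifying with onset maximization leaves /v/, /n/ stranded (at most one coda consonant is licensed; onsets may contain at most 2 consonants).
Epenthesis after each stranded consonant: /v/ → /vɛ/, /n/ → /nɛ/.

eʒvʒɛzvɛnɛ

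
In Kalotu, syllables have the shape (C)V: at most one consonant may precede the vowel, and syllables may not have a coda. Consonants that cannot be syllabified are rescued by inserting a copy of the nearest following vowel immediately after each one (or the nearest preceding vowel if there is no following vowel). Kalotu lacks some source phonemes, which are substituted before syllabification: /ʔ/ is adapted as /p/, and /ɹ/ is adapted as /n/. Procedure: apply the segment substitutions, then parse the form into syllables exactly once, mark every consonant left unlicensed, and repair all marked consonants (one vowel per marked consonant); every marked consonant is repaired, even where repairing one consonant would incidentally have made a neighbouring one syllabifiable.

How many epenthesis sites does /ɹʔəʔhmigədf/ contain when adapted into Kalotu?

After substitution the input is /npəphmigədf/.
The unsyllabifiable consonants are /n/, /p/, /h/, /d/, /f/; each receives one epenthetic vowel.

5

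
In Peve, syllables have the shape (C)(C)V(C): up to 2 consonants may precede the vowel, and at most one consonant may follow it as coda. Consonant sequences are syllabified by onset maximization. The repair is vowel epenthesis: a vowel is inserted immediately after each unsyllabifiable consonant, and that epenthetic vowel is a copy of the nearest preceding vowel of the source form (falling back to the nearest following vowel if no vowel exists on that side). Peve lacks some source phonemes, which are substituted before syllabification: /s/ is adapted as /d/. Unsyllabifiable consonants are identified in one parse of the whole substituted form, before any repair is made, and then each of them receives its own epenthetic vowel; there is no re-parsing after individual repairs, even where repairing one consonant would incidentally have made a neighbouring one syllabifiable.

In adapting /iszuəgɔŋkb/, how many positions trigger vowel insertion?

2

After substitution the input is /idzuəgɔŋkb/.
The unsyllabifiable consonants are /k/, /b/; each receives one epenthetic vowel.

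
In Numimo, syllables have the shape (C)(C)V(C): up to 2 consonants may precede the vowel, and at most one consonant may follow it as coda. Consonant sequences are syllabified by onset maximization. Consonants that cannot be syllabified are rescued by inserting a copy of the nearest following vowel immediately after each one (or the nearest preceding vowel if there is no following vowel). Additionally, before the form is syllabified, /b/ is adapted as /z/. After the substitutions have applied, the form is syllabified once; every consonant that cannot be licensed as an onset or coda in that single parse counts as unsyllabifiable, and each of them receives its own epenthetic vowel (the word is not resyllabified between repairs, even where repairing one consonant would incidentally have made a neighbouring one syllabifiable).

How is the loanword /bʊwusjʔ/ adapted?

Substitution: /b/ → /z/, giving /zʊwusjʔ/.
Syllabifying with onset maximization leaves /j/, /ʔ/ stranded (at most one coda consonant is licensed; onsets may contain at most 2 consonants).
Each unlicensed consonant becomes the onset of a new syllable: /j/ → /ju/, /ʔ/ → /ʔu/.

zʊwusjuʔu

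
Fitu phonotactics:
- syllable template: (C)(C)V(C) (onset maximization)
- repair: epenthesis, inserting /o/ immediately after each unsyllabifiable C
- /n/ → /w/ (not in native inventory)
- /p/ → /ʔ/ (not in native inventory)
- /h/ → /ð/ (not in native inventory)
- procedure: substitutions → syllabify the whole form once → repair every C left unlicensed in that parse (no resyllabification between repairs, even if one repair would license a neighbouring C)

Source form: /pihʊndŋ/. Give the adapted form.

ʔiðʊwdoŋo

Substitution: /p/ → /ʔ/, /h/ → /ð/, /n/ → /w/, giving /ʔiðʊwdŋ/.
Under (C)(C)V(C), the unsyllabifiable consonants are /d/, /ŋ/ (at most one coda consonant is licensed; onsets may contain at most 2 consonants).
Inserting the epenthetic vowel yields /d/ → /do/, /ŋ/ → /ŋo/.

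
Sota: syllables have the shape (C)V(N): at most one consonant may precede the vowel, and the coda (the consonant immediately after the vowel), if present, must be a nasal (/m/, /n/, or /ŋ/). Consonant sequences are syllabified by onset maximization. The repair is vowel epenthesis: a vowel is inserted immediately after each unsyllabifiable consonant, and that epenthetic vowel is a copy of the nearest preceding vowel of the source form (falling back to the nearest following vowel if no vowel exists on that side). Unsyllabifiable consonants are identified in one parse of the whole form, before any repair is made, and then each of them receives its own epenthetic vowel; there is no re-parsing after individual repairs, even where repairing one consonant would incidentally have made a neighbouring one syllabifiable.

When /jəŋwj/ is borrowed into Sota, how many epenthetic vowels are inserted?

2

The unsyllabifiable consonants are /w/, /j/; each receives one epenthetic vowel.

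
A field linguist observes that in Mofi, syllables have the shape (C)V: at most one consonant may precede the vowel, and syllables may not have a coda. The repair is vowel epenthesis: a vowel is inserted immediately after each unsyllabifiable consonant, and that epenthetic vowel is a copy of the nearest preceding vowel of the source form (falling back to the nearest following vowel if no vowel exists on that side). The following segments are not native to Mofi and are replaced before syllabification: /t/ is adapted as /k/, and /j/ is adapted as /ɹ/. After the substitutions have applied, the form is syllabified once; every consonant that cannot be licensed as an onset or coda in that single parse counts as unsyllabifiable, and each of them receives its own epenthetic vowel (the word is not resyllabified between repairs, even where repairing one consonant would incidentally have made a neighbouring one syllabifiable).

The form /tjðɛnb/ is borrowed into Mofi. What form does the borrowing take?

Substitution: /t/ → /k/, /j/ → /ɹ/, giving /kɹðɛnb/.
The consonants /k/, /ɹ/, /n/, /b/ cannot be parsed into a legal (C)V syllable (no codas are permitted; onsets are limited to one consonant).
Epenthesis after each stranded consonant: /k/ → /kɛ/, /ɹ/ → /ɹɛ/, /n/ → /nɛ/, /b/ → /bɛ/.

kɛɹɛðɛnɛbɛ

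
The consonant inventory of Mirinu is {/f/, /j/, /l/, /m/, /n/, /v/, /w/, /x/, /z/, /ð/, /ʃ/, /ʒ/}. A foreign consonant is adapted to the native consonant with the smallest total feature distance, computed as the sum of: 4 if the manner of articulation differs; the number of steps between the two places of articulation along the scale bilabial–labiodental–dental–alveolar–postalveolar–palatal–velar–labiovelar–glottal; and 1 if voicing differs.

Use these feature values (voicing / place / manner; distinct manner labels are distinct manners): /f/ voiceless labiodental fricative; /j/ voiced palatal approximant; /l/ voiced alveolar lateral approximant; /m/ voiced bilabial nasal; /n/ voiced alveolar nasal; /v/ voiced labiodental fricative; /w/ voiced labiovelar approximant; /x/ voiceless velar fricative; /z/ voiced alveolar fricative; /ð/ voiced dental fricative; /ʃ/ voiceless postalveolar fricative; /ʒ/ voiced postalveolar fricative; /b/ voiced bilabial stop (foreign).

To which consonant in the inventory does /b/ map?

m

/m/ is closest: manner differs (stop→nasal, +4), place distance 0 (bilabial→bilabial), same voicing; total 4. Next closest is /v/ at distance 5.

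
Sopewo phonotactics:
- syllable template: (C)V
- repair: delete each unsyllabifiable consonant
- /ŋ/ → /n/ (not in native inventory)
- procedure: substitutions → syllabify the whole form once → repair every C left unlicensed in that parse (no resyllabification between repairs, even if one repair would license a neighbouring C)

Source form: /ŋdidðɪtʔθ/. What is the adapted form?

diðɪ

Substitution: /ŋ/ → /n/, giving /ndidðɪtʔθ/.
Under (C)V, the unsyllabifiable consonants are /n/, /d/, /t/, /ʔ/, /θ/ (no codas are permitted; onsets are limited to one consonant).
Each unlicensed consonant is deleted: /n/, /d/, /t/, /ʔ/, /θ/.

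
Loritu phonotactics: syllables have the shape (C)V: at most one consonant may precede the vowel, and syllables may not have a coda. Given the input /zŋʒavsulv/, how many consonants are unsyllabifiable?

Under (C)V, the unsyllabifiable consonants are /z/, /ŋ/, /v/, /l/, /v/ (no codas are permitted; onsets are limited to one consonant).

5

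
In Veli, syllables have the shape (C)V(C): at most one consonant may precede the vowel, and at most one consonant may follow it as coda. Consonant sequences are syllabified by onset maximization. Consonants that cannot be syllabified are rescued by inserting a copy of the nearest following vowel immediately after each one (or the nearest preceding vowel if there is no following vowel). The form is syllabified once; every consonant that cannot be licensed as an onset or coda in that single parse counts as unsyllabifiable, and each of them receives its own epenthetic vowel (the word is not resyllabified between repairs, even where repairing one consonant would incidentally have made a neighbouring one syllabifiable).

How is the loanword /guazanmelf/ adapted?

guazanmelfe

Under (C)V(C), the unsyllabifiable consonants are /f/ (at most one coda consonant is licensed; onsets are limited to one consonant).
Each unlicensed consonant becomes the onset of a new syllable: /f/ → /fe/.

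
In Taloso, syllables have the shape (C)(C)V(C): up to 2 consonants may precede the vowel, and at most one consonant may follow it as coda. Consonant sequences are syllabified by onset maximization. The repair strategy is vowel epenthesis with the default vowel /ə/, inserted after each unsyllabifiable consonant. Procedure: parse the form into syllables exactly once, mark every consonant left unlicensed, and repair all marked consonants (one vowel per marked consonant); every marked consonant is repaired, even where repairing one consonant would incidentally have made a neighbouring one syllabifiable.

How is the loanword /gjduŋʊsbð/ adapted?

Syllabifying with onset maximization leaves /g/, /b/, /ð/ stranded (at most one coda consonant is licensed; onsets may contain at most 2 consonants).
Each unlicensed consonant becomes the onset of a new syllable: /g/ → /gə/, /b/ → /bə/, /ð/ → /ðə/.

gəjduŋʊsbəðə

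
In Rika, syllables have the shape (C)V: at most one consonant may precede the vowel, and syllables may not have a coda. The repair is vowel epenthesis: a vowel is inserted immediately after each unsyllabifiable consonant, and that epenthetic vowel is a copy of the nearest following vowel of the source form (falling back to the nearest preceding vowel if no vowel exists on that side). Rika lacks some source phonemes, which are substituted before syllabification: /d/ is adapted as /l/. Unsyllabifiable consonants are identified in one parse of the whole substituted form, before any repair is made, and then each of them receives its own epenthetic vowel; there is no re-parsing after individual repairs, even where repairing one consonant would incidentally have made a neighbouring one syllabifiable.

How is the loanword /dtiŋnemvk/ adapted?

litiŋenemeveke

Substitution: /d/ → /l/, giving /ltiŋnemvk/.
The consonants /l/, /ŋ/, /m/, /v/, /k/ cannot be parsed into a legal (C)V syllable (no codas are permitted; onsets are limited to one consonant).
Epenthesis after each stranded consonant: /l/ → /li/, /ŋ/ → /ŋe/, /m/ → /me/, /v/ → /ve/, /k/ → /ke/.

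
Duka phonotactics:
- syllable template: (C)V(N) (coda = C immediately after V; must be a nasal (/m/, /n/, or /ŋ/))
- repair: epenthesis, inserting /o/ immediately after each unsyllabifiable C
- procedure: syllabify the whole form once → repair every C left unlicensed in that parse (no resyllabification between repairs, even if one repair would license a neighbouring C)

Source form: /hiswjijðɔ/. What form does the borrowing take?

Syllabifying with onset maximization leaves /s/, /w/, /j/ stranded (only a nasal (/m/, /n/, or /ŋ/) is licensed in coda position; onsets are limited to one consonant).
Each unlicensed consonant becomes the onset of a new syllable: /s/ → /so/, /w/ → /wo/, /j/ → /jo/.

hisowojijoðɔ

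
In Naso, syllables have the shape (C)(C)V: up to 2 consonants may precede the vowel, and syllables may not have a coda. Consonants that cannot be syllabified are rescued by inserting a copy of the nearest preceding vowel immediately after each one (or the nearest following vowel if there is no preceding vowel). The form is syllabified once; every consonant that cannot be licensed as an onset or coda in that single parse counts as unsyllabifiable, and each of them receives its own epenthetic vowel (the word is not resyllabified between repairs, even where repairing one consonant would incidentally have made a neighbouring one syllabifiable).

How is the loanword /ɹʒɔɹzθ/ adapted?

ɹʒɔɹɔzɔθɔ

Under (C)(C)V, the unsyllabifiable consonants are /ɹ/, /z/, /θ/ (no codas are permitted; onsets may contain at most 2 consonants).
Each unlicensed consonant becomes the onset of a new syllable: /ɹ/ → /ɹɔ/, /z/ → /zɔ/, /θ/ → /θɔ/.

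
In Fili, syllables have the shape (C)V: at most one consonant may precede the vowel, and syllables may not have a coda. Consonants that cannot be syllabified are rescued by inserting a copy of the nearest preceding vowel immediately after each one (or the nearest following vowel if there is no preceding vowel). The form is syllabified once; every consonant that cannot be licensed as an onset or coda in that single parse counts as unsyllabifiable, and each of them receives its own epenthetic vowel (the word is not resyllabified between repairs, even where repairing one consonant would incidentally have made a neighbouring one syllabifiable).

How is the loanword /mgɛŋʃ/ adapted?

Syllabifying with onset maximization leaves /m/, /ŋ/, /ʃ/ stranded (no codas are permitted; onsets are limited to one consonant).
Inserting the epenthetic vowel yields /m/ → /mɛ/, /ŋ/ → /ŋɛ/, /ʃ/ → /ʃɛ/.

mɛgɛŋɛʃɛ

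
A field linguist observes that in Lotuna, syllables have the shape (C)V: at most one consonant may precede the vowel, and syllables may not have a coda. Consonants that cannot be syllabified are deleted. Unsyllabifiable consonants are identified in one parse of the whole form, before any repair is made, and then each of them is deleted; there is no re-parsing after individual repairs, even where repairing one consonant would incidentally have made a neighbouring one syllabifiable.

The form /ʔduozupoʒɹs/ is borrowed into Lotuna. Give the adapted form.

duozupo

The consonants /ʔ/, /ʒ/, /ɹ/, /s/ cannot be parsed into a legal (C)V syllable (no codas are permitted; onsets are limited to one consonant).
Deleting the stranded consonants removes /ʔ/, /ʒ/, /ɹ/, /s/.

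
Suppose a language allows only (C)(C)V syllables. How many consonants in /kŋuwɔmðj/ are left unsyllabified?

Syllabifying with onset maximization leaves /m/, /ð/, /j/ stranded (no codas are permitted; onsets may contain at most 2 consonants).

3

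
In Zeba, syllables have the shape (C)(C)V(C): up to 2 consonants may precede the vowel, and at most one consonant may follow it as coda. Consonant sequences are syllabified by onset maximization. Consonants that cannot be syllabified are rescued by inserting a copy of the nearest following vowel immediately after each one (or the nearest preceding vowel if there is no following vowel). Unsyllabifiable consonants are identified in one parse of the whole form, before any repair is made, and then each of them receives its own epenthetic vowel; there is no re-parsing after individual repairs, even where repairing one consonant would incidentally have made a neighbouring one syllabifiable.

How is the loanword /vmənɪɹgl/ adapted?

vmənɪɹgɪlɪ

The consonants /g/, /l/ cannot be parsed into a legal (C)(C)V(C) syllable (at most one coda consonant is licensed; onsets may contain at most 2 consonants).
Each unlicensed consonant becomes the onset of a new syllable: /g/ → /gɪ/, /l/ → /lɪ/.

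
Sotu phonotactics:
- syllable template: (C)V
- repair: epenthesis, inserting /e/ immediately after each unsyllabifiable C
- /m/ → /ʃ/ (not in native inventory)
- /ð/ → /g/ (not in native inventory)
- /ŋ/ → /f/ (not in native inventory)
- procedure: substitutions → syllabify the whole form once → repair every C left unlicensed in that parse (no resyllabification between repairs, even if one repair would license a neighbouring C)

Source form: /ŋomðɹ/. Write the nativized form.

foʃegeɹe

Substitution: /ŋ/ → /f/, /m/ → /ʃ/, /ð/ → /g/, giving /foʃgɹ/.
Under (C)V, the unsyllabifiable consonants are /ʃ/, /g/, /ɹ/ (no codas are permitted; onsets are limited to one consonant).
Epenthesis after each stranded consonant: /ʃ/ → /ʃe/, /g/ → /ge/, /ɹ/ → /ɹe/.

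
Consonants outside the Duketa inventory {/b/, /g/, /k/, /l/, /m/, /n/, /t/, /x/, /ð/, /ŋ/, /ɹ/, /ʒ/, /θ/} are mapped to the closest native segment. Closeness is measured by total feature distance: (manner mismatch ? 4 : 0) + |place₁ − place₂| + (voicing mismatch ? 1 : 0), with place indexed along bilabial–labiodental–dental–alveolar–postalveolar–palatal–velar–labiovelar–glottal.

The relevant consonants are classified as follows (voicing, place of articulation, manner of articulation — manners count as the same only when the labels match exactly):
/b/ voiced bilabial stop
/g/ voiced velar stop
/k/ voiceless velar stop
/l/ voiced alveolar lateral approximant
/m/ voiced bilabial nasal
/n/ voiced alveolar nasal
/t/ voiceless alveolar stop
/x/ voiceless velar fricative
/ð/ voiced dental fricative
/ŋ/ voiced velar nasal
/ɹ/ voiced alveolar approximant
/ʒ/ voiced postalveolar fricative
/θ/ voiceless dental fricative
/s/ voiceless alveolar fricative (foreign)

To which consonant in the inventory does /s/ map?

θ

/θ/ is closest: same manner (fricative), place distance 1 (alveolar→dental), same voicing; total 1. Next closest is /ð/ at distance 2.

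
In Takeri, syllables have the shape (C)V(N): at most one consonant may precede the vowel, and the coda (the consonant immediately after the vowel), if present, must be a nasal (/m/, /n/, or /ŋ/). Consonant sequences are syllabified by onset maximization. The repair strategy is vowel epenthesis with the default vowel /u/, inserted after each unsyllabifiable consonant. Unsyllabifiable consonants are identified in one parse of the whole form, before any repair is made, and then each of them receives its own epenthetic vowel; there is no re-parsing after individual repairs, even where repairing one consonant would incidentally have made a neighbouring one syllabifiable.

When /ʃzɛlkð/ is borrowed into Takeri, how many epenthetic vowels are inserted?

The unsyllabifiable consonants are /ʃ/, /l/, /k/, /ð/; each receives one epenthetic vowel.

4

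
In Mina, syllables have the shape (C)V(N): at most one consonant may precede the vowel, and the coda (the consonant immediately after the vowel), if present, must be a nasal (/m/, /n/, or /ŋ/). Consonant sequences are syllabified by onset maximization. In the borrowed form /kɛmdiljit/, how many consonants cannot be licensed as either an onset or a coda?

2

The consonants /l/, /t/ cannot be parsed into a legal (C)V(N) syllable (only a nasal (/m/, /n/, or /ŋ/) is licensed in coda position; onsets are limited to one consonant).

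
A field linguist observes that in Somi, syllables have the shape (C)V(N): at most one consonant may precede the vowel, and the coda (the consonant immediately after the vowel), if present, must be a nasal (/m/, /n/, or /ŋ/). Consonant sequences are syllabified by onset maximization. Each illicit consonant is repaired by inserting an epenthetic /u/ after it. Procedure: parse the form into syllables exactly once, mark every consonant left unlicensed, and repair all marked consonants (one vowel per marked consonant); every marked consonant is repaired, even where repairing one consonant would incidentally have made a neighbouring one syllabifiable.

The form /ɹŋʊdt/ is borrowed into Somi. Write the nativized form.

Syllabifying with onset maximization leaves /ɹ/, /d/, /t/ stranded (only a nasal (/m/, /n/, or /ŋ/) is licensed in coda position; onsets are limited to one consonant).
Inserting the epenthetic vowel yields /ɹ/ → /ɹu/, /d/ → /du/, /t/ → /tu/.

ɹuŋʊdutu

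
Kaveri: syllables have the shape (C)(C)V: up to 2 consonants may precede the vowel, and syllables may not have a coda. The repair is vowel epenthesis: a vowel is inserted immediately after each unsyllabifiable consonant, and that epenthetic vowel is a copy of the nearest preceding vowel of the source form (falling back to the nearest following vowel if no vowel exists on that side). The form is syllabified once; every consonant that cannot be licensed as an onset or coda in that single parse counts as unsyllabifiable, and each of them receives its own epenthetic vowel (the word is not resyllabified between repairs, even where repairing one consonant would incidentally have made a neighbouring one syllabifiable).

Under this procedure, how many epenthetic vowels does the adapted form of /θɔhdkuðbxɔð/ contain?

The unsyllabifiable consonants are /h/, /ð/, /ð/; each receives one epenthetic vowel.

3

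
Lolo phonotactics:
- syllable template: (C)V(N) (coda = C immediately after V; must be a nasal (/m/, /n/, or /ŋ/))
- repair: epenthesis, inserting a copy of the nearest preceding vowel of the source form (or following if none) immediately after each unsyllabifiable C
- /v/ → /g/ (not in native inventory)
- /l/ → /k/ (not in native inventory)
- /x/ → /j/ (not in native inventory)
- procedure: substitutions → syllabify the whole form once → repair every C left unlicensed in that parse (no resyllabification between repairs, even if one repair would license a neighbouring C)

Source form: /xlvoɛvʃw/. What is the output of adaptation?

jokogoɛgɛʃɛwɛ

Substitution: /x/ → /j/, /l/ → /k/, /v/ → /g/, giving /jkgoɛgʃw/.
Under (C)V(N), the unsyllabifiable consonants are /j/, /k/, /g/, /ʃ/, /w/ (only a nasal (/m/, /n/, or /ŋ/) is licensed in coda position; onsets are limited to one consonant).
Inserting the epenthetic vowel yields /j/ → /jo/, /k/ → /ko/, /g/ → /gɛ/, /ʃ/ → /ʃɛ/, /w/ → /wɛ/.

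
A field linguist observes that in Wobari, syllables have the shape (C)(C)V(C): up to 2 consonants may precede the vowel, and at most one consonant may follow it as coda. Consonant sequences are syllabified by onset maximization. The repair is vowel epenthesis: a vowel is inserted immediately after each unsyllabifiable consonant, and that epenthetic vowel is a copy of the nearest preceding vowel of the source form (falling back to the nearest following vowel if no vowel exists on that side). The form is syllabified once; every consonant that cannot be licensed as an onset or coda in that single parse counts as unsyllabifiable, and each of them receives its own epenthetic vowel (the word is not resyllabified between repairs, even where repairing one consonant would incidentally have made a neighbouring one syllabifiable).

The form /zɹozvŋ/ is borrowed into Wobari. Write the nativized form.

zɹozvoŋo

Syllabifying with onset maximization leaves /v/, /ŋ/ stranded (at most one coda consonant is licensed; onsets may contain at most 2 consonants).
Each unlicensed consonant becomes the onset of a new syllable: /v/ → /vo/, /ŋ/ → /ŋo/.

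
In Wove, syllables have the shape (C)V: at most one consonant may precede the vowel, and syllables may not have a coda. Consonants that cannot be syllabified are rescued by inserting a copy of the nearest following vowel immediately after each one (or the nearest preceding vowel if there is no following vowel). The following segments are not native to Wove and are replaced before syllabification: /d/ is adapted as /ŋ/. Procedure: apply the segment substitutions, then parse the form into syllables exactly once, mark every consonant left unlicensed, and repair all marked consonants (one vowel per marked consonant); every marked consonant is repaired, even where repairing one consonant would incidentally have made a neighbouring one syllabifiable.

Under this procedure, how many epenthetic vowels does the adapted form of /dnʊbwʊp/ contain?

After substitution the input is /ŋnʊbwʊp/.
The unsyllabifiable consonants are /ŋ/, /b/, /p/; each receives one epenthetic vowel.

3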